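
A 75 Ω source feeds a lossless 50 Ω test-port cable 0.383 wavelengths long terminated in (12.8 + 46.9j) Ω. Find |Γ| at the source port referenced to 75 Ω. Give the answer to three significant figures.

βl = 2π × 0.383 = 138°
tan(βl) = -0.904
Z_in = Z_0·(Z_L + jZ_0·tanβl)/(Z_0 + jZ_L·tanβl) = 6.71 + j1.75 Ω
Γ_s = (Z_in − Z_s)/(Z_in + Z_s) = (-68.3 + j1.75)/(81.7 + j1.75), |Γ_s| = 0.836

|Γ| ≈ 0.836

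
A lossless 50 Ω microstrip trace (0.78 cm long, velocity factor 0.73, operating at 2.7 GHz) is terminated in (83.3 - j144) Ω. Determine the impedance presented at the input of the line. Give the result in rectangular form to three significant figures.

Z_in ≈ 12 − j41.3 Ω

λ = v/f = 0.73·c / 2.7 GHz = 0.0811 m
βl = 2π·l/λ = 2π × 0.0962 = 34.6°
tan(βl) = tan(34.6°) = 0.69
Z_in = Z_0·(Z_L + jZ_0·tanβl)/(Z_0 + jZ_L·tanβl)
     = 50·(83.3 − j109)/(149 + j57.5)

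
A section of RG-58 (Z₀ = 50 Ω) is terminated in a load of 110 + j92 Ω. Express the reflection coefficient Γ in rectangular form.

Γ ≈ 0.53 + j0.27

Γ = (Z_L − Z_0)/(Z_L + Z_0) = (60 + j92)/(160 + j92)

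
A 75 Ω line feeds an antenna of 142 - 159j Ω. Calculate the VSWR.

Γ = (Z_L − Z_0)/(Z_L + Z_0) = (67 − j159)/(217 − j159)
|Γ| = 173/269 = 0.641
VSWR = (1 + |Γ|)/(1 − |Γ|) = 1.64/0.359

VSWR ≈ 4.58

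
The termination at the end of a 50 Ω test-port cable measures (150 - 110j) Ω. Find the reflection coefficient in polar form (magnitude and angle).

Γ = (Z_L − Z_0)/(Z_L + Z_0) = (100 − j110)/(200 − j110)
|Γ| = 149/228 = 0.651

Γ ≈ 0.651 ∠ -18.9°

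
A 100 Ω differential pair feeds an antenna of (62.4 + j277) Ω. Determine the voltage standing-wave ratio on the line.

Γ = (Z_L − Z_0)/(Z_L + Z_0) = (-37.6 + j277)/(162.4 + j277)
|Γ| = 280/321 = 0.871
VSWR = (1 + |Γ|)/(1 − |Γ|) = 1.87/0.129

VSWR ≈ 14.5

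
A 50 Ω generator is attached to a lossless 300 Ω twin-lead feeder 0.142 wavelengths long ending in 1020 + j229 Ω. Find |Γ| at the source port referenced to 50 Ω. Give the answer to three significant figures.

|Γ| ≈ 0.834

βl = 2π × 0.142 = 51.1°
tan(βl) = 1.24
Z_in = Z_0·(Z_L + jZ_0·tanβl)/(Z_0 + jZ_L·tanβl) = 146 − j240 Ω
Γ_s = (Z_in − Z_s)/(Z_in + Z_s) = (95.6 − j240)/(196 − j240), |Γ_s| = 0.834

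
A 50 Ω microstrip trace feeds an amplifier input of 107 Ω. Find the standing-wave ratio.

VSWR ≈ 2.14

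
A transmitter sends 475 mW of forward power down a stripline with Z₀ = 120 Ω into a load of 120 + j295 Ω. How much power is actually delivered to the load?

P_delivered ≈ 189 mW

|Γ| = |(0 + j295)/(240 + j295)| = 0.776
|Γ|² = 0.602
P_refl = |Γ|²·P_inc = 286 mW, P_del = (1 − |Γ|²)·P_inc = 189 mW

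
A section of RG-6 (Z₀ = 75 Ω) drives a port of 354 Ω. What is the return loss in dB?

Γ = (354 − 75)/(354 + 75) = 0.65
RL = −20·log₁₀|Γ| = −20·log₁₀(0.65)

RL ≈ 3.74 dB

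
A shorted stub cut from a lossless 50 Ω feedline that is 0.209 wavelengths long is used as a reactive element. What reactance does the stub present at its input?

X_in ≈ 190 Ω (inductive)

βl = 2π × 0.209 = 75.2°
tan(βl) = 3.8
For a shorted stub, Z_in = jZ_0·tan(βl)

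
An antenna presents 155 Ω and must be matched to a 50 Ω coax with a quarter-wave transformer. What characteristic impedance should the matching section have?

Z_qwt = √(Z_0·R_L) = √(50 × 155) = √7750

Z_qwt ≈ 88 Ω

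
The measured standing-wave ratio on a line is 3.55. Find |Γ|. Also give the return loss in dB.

|Γ| = (S − 1)/(S + 1) = (3.55 − 1)/(3.55 + 1) = 2.55/4.55
RL = −20·log₁₀|Γ| = −20·log₁₀(0.56)

|Γ| ≈ 0.56; return loss ≈ 5.03 dB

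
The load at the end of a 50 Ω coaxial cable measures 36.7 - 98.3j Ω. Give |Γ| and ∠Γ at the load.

Γ = (Z_L − Z_0)/(Z_L + Z_0) = (-13.3 − j98.3)/(86.7 − j98.3)
|Γ| = 99.2/131 = 0.757

Γ ≈ 0.757 ∠ -49.1°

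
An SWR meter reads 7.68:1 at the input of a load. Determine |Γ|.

|Γ| = (S − 1)/(S + 1) = (7.68 − 1)/(7.68 + 1) = 6.68/8.68

|Γ| ≈ 0.77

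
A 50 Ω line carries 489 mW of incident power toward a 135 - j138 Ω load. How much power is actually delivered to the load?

|Γ| = |(85 − j138)/(185 − j138)| = 0.702
|Γ|² = 0.493
P_refl = |Γ|²·P_inc = 241 mW, P_del = (1 − |Γ|²)·P_inc = 248 mW

P_delivered ≈ 248 mW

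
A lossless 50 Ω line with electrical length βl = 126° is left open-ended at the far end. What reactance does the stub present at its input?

tan(βl) = -1.38
For an open-ended stub, Z_in = −jZ_0·cot(βl) = −jZ_0/tan(βl)

X_in ≈ 36.3 Ω (inductive)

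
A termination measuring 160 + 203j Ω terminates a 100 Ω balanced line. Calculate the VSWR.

Γ = (Z_L − Z_0)/(Z_L + Z_0) = (60 + j203)/(260 + j203)
|Γ| = 212/330 = 0.642
VSWR = (1 + |Γ|)/(1 − |Γ|) = 1.64/0.358

VSWR ≈ 4.58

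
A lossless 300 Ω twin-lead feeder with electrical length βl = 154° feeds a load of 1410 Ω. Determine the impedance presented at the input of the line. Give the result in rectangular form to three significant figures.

Z_in ≈ 279 + j493 Ω

tan(βl) = tan(154°) = -0.488
Z_in = Z_0·(Z_L + jZ_0·tanβl)/(Z_0 + jZ_L·tanβl)
     = 300·(1410 − j146)/(300 − j688)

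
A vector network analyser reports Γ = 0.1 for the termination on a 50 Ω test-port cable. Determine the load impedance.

Z_L = Z_0·(1 + Γ)/(1 − Γ) = 50·(1.1)/(0.9)

Z_L ≈ 61.1 Ω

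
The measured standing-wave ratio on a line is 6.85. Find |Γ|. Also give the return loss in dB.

|Γ| = (S − 1)/(S + 1) = (6.85 − 1)/(6.85 + 1) = 5.85/7.85
RL = −20·log₁₀|Γ| = −20·log₁₀(0.745)

|Γ| ≈ 0.745; return loss ≈ 2.55 dB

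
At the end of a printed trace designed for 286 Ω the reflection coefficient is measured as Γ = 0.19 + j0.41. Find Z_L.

Z_L ≈ 276 + j285 Ω

Z_L = Z_0·(1 + Γ)/(1 − Γ) = 286·(1.19 + j0.41)/(0.81 − j0.41)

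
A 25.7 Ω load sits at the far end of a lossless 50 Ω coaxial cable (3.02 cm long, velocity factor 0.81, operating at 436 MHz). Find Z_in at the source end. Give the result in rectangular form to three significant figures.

Z_in ≈ 28 + j12.6 Ω

λ = v/f = 0.81·c / 436 MHz = 0.557 m
βl = 2π·l/λ = 2π × 0.0542 = 19.5°
tan(βl) = tan(19.5°) = 0.354
Z_in = Z_0·(Z_L + jZ_0·tanβl)/(Z_0 + jZ_L·tanβl)
     = 50·(25.7 + j17.7)/(50 + j9.1)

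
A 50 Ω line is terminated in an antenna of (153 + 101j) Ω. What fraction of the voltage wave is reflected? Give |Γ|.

Γ = (Z_L − Z_0)/(Z_L + Z_0) = (103 + j101)/(203 + j101)
|Γ| = 144/227

|Γ| ≈ 0.636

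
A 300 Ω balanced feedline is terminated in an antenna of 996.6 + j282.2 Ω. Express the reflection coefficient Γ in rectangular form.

Γ ≈ 0.558 + j0.0962

Γ = (Z_L − Z_0)/(Z_L + Z_0) = (696.6 + j282.2)/(1297 + j282.2)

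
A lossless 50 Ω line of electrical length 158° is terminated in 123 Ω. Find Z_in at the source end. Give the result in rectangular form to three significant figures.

Z_in ≈ 72 + j51.3 Ω

tan(βl) = tan(158°) = -0.404
Z_in = Z_0·(Z_L + jZ_0·tanβl)/(Z_0 + jZ_L·tanβl)
     = 50·(123 − j20.2)/(50 − j49.7)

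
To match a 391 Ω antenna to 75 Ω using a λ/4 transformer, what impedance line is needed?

Z_qwt ≈ 171 Ω

Z_qwt = √(Z_0·R_L) = √(75 × 391) = √29320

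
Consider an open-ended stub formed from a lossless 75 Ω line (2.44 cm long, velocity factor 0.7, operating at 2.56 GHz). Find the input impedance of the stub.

λ = v/f = 0.7·c / 2.56 GHz = 0.082 m
βl = 2π·l/λ = 2π × 0.297 = 107°
tan(βl) = -3.25
For an open-ended stub, Z_in = −jZ_0·cot(βl) = −jZ_0/tan(βl)

Z_in ≈ +j23 Ω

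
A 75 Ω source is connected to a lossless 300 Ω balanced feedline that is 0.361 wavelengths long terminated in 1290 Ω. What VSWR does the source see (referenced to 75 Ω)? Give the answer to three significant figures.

VSWR ≈ 8.17

βl = 2π × 0.361 = 130°
tan(βl) = -1.19
Z_in = Z_0·(Z_L + jZ_0·tanβl)/(Z_0 + jZ_L·tanβl) = 114 + j229 Ω
Γ_s = (Z_in − Z_s)/(Z_in + Z_s) = (39.4 + j229)/(189 + j229), |Γ_s| = 0.782
VSWR = (1 + |Γ_s|)/(1 − |Γ_s|)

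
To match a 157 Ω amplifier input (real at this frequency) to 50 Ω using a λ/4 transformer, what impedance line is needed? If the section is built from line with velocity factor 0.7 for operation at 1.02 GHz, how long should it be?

Z_qwt = √(Z_0·R_L) = √(50 × 157) = √7850
λ = 0.7·c/f = 0.206 m, so l = λ/4 = 0.0515 m

Z_qwt ≈ 88.6 Ω; length ≈ 5.15 cm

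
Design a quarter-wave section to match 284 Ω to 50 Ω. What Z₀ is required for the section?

Z_qwt ≈ 119 Ω

Z_qwt = √(Z_0·R_L) = √(50 × 284) = √14200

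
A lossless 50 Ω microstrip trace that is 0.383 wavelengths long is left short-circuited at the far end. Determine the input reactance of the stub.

X_in ≈ -45.2 Ω (capacitive)

βl = 2π × 0.383 = 138°
tan(βl) = -0.904
For a short-circuited stub, Z_in = jZ_0·tan(βl)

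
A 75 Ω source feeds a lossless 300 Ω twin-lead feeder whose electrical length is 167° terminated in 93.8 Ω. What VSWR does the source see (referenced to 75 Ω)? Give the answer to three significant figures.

tan(βl) = -0.231
Z_in = Z_0·(Z_L + jZ_0·tanβl)/(Z_0 + jZ_L·tanβl) = 98.3 − j62.2 Ω
Γ_s = (Z_in − Z_s)/(Z_in + Z_s) = (23.3 − j62.2)/(173 − j62.2), |Γ_s| = 0.361
VSWR = (1 + |Γ_s|)/(1 − |Γ_s|)

VSWR ≈ 2.13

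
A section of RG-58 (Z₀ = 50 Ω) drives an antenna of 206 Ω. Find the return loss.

Γ = (206 − 50)/(206 + 50) = 0.609
RL = −20·log₁₀|Γ| = −20·log₁₀(0.609)

RL ≈ 4.3 dB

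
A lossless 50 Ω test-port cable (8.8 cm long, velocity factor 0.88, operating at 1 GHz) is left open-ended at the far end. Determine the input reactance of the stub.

X_in ≈ 28.9 Ω (inductive)

λ = v/f = 0.88·c / 1 GHz = 0.264 m
βl = 2π·l/λ = 2π × 0.333 = 120°
tan(βl) = -1.73
For an open-ended stub, Z_in = −jZ_0·cot(βl) = −jZ_0/tan(βl)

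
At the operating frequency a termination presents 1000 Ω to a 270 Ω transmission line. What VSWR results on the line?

For a purely resistive load, VSWR = R_L/Z_0 or Z_0/R_L (whichever > 1) = 1000/270

VSWR ≈ 3.7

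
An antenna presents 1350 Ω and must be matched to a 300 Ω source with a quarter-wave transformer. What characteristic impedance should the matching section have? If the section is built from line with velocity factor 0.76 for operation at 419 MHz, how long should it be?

Z_qwt = √(Z_0·R_L) = √(300 × 1350) = √405000
λ = 0.76·c/f = 0.544 m, so l = λ/4 = 0.136 m

Z_qwt ≈ 636 Ω; length ≈ 13.6 cm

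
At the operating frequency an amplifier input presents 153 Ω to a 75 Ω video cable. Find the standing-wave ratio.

VSWR ≈ 2.04

Γ = (153 − 75)/(153 + 75) = 0.342
VSWR = (1 + 0.342)/(1 − 0.342)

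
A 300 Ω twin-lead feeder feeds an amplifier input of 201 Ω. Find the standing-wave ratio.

VSWR ≈ 1.49

Γ = (201 − 300)/(201 + 300) = -0.198
VSWR = (1 + 0.198)/(1 − 0.198)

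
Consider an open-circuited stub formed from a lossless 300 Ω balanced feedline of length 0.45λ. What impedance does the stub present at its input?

βl = 2π × 0.45 = 162°
tan(βl) = -0.325
For an open-circuited stub, Z_in = −jZ_0·cot(βl) = −jZ_0/tan(βl)

Z_in ≈ +j923 Ω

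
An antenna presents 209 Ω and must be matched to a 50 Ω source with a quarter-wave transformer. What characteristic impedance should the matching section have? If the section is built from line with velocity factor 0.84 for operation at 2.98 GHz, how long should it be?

Z_qwt = √(Z_0·R_L) = √(50 × 209) = √10450
λ = 0.84·c/f = 0.0846 m, so l = λ/4 = 0.0211 m

Z_qwt ≈ 102 Ω; length ≈ 2.11 cm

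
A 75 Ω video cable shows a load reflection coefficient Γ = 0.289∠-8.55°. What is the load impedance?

Z_L = Z_0·(1 + Γ)/(1 − Γ) = 75·(1.29 − j0.043)/(0.714 + j0.043)

Z_L ≈ 134 − j12.6 Ω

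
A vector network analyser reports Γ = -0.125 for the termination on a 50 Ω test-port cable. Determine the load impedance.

Z_L ≈ 38.9 Ω

Z_L = Z_0·(1 + Γ)/(1 − Γ) = 50·(0.875)/(1.12)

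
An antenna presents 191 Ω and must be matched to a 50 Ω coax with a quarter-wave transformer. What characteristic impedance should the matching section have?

Z_qwt = √(Z_0·R_L) = √(50 × 191) = √9550

Z_qwt ≈ 97.7 Ω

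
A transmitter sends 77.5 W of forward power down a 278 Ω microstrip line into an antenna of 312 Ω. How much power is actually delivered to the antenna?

P_delivered ≈ 77.2 W

Γ = (312 − 278)/(312 + 278) = 0.0576
|Γ|² = 0.00332
P_refl = |Γ|²·P_inc = 0.257 W, P_del = (1 − |Γ|²)·P_inc = 77.2 W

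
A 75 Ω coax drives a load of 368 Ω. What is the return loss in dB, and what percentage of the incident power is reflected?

RL ≈ 3.59 dB; 43.7% of incident power reflected

Γ = (368 − 75)/(368 + 75) = 0.661
RL = −20·log₁₀(0.661) = 3.59 dB
P_refl/P_inc = |Γ|² = 0.437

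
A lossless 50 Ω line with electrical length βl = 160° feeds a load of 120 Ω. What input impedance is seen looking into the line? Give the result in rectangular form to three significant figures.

Z_in ≈ 77.1 + j49.1 Ω

tan(βl) = tan(160°) = -0.364
Z_in = Z_0·(Z_L + jZ_0·tanβl)/(Z_0 + jZ_L·tanβl)
     = 50·(120 − j18.2)/(50 − j43.7)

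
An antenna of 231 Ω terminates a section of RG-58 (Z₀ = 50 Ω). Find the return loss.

Γ = (231 − 50)/(231 + 50) = 0.644
RL = −20·log₁₀|Γ| = −20·log₁₀(0.644)

RL ≈ 3.82 dB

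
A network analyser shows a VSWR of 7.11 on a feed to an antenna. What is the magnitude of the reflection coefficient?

|Γ| ≈ 0.753

|Γ| = (S − 1)/(S + 1) = (7.11 − 1)/(7.11 + 1) = 6.11/8.11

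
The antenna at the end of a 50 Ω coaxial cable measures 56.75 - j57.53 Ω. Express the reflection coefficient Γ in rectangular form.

Γ ≈ 0.274 − j0.391

Γ = (Z_L − Z_0)/(Z_L + Z_0) = (6.75 − j57.53)/(106.8 − j57.53)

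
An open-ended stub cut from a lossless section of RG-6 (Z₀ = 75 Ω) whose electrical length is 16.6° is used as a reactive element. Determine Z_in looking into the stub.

Z_in ≈ −j252 Ω

tan(βl) = 0.298
For an open-ended stub, Z_in = −jZ_0·cot(βl) = −jZ_0/tan(βl)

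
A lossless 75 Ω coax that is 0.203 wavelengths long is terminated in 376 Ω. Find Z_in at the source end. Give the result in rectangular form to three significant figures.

βl = 2π × 0.203 = 73.1°
tan(βl) = tan(73.1°) = 3.29
Z_in = Z_0·(Z_L + jZ_0·tanβl)/(Z_0 + jZ_L·tanβl)
     = 75·(376 + j247)/(75 + j1240)

Z_in ≈ 16.3 − j21.8 Ω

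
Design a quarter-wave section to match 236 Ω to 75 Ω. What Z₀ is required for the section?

Z_qwt = √(Z_0·R_L) = √(75 × 236) = √17700

Z_qwt ≈ 133 Ω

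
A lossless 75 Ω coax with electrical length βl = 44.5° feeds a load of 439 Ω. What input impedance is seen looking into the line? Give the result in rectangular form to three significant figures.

tan(βl) = tan(44.5°) = 0.983
Z_in = Z_0·(Z_L + jZ_0·tanβl)/(Z_0 + jZ_L·tanβl)
     = 75·(439 + j73.7)/(75 + j431)

Z_in ≈ 25.3 − j71.9 Ω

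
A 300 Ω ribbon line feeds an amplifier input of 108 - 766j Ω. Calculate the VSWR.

VSWR ≈ 21.2

Γ = (Z_L − Z_0)/(Z_L + Z_0) = (-192 − j766)/(408 − j766)
|Γ| = 790/868 = 0.91
VSWR = (1 + |Γ|)/(1 − |Γ|) = 1.91/0.0901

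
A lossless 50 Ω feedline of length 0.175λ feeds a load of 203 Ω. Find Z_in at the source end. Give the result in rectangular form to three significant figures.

Z_in ≈ 15.3 − j23.6 Ω

βl = 2π × 0.175 = 63°
tan(βl) = tan(63°) = 1.96
Z_in = Z_0·(Z_L + jZ_0·tanβl)/(Z_0 + jZ_L·tanβl)
     = 50·(203 + j98.1)/(50 + j398)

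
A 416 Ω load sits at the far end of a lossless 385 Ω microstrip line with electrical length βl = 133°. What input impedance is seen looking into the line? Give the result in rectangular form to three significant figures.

tan(βl) = tan(133°) = -1.07
Z_in = Z_0·(Z_L + jZ_0·tanβl)/(Z_0 + jZ_L·tanβl)
     = 385·(416 − j413)/(385 − j446)

Z_in ≈ 382 + j29.5 Ω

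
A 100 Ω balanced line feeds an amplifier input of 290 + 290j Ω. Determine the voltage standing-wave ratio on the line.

VSWR ≈ 5.98

Γ = (Z_L − Z_0)/(Z_L + Z_0) = (190 + j290)/(390 + j290)
|Γ| = 347/486 = 0.713
VSWR = (1 + |Γ|)/(1 − |Γ|) = 1.71/0.287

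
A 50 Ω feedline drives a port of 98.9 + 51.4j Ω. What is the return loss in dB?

Γ = (48.9 + j51.4)/(148.9 + j51.4), |Γ| = 0.45
RL = −20·log₁₀|Γ| = −20·log₁₀(0.45)

RL ≈ 6.93 dB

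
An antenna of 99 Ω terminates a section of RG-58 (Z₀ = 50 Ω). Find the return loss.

RL ≈ 9.66 dB

Γ = (99 − 50)/(99 + 50) = 0.329
RL = −20·log₁₀|Γ| = −20·log₁₀(0.329)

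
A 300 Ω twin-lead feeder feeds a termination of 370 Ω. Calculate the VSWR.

VSWR ≈ 1.23

Γ = (370 − 300)/(370 + 300) = 0.104
VSWR = (1 + 0.104)/(1 − 0.104)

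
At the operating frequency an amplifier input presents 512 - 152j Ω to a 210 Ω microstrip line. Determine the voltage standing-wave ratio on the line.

Γ = (Z_L − Z_0)/(Z_L + Z_0) = (302 − j152)/(722 − j152)
|Γ| = 338/738 = 0.458
VSWR = (1 + |Γ|)/(1 − |Γ|) = 1.46/0.542

VSWR ≈ 2.69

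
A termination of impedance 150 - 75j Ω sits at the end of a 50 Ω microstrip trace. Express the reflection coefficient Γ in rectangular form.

Γ = (Z_L − Z_0)/(Z_L + Z_0) = (100 − j75)/(200 − j75)

Γ ≈ 0.562 − j0.164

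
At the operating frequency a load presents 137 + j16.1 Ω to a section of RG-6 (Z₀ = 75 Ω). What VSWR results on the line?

VSWR ≈ 1.86

Γ = (Z_L − Z_0)/(Z_L + Z_0) = (62 + j16.1)/(212 + j16.1)
|Γ| = 64.1/213 = 0.301
VSWR = (1 + |Γ|)/(1 − |Γ|) = 1.3/0.699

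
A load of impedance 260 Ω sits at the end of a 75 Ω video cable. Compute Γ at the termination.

Γ = 0.552

Γ = (Z_L − Z_0)/(Z_L + Z_0) = (260 − 75)/(260 + 75) = 185/335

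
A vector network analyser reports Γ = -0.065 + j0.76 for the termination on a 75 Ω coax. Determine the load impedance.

Z_L = Z_0·(1 + Γ)/(1 − Γ) = 75·(0.935 + j0.76)/(1.06 − j0.76)

Z_L ≈ 18.3 + j66.6 Ω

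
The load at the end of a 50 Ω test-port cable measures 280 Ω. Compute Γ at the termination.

Γ = 0.697

Γ = (Z_L − Z_0)/(Z_L + Z_0) = (280 − 50)/(280 + 50) = 230/330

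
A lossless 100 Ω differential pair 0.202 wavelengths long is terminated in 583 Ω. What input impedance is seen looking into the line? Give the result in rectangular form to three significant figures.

Z_in ≈ 18.8 − j30.1 Ω

βl = 2π × 0.202 = 72.7°
tan(βl) = tan(72.7°) = 3.21
Z_in = Z_0·(Z_L + jZ_0·tanβl)/(Z_0 + jZ_L·tanβl)
     = 100·(583 + j321)/(100 + j1870)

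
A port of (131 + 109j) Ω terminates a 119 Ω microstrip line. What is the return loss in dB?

Γ = (12 + j109)/(250 + j109), |Γ| = 0.402
RL = −20·log₁₀|Γ| = −20·log₁₀(0.402)

RL ≈ 7.91 dB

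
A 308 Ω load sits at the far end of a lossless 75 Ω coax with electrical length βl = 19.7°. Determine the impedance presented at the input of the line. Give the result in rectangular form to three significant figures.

tan(βl) = tan(19.7°) = 0.358
Z_in = Z_0·(Z_L + jZ_0·tanβl)/(Z_0 + jZ_L·tanβl)
     = 75·(308 + j26.9)/(75 + j110)

Z_in ≈ 110 − j135 Ω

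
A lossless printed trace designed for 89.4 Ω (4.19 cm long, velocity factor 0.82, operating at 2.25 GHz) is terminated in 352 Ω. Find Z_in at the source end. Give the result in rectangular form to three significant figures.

λ = v/f = 0.82·c / 2.25 GHz = 0.109 m
βl = 2π·l/λ = 2π × 0.383 = 138°
tan(βl) = tan(138°) = -0.902
Z_in = Z_0·(Z_L + jZ_0·tanβl)/(Z_0 + jZ_L·tanβl)
     = 89.4·(352 − j80.6)/(89.4 − j317)

Z_in ≈ 46.9 + j85.9 Ω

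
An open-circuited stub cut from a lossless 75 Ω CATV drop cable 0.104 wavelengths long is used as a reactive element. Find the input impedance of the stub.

βl = 2π × 0.104 = 37.4°
tan(βl) = 0.766
For an open-circuited stub, Z_in = −jZ_0·cot(βl) = −jZ_0/tan(βl)

Z_in ≈ −j98 Ω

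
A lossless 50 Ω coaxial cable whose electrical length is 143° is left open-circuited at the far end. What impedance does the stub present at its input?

Z_in ≈ +j66.4 Ω

tan(βl) = -0.754
For an open-circuited stub, Z_in = −jZ_0·cot(βl) = −jZ_0/tan(βl)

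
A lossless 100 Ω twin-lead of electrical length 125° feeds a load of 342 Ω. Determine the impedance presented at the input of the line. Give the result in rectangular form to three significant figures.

Z_in ≈ 41.8 + j61.5 Ω

tan(βl) = tan(125°) = -1.43
Z_in = Z_0·(Z_L + jZ_0·tanβl)/(Z_0 + jZ_L·tanβl)
     = 100·(342 − j143)/(100 − j488)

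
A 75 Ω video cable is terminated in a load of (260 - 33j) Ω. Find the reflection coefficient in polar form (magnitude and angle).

Γ ≈ 0.558 ∠ -4.49°

Γ = (Z_L − Z_0)/(Z_L + Z_0) = (185 − j33)/(335 − j33)
|Γ| = 188/337 = 0.558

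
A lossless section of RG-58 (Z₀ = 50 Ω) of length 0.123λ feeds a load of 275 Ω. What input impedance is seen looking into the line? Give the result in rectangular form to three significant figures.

Z_in ≈ 18 − j47.9 Ω

βl = 2π × 0.123 = 44.3°
tan(βl) = tan(44.3°) = 0.975
Z_in = Z_0·(Z_L + jZ_0·tanβl)/(Z_0 + jZ_L·tanβl)
     = 50·(275 + j48.8)/(50 + j268)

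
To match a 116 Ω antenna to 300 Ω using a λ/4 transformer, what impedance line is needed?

Z_qwt = √(Z_0·R_L) = √(300 × 116) = √34800

Z_qwt ≈ 187 Ω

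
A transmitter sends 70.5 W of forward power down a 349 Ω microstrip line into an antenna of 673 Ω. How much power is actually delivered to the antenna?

Γ = (673 − 349)/(673 + 349) = 0.317
|Γ|² = 0.101
P_refl = |Γ|²·P_inc = 7.09 W, P_del = (1 − |Γ|²)·P_inc = 63.4 W

P_delivered ≈ 63.4 W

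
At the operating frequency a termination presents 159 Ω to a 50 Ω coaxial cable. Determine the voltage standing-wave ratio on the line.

VSWR ≈ 3.18

Γ = (159 − 50)/(159 + 50) = 0.522
VSWR = (1 + 0.522)/(1 − 0.522)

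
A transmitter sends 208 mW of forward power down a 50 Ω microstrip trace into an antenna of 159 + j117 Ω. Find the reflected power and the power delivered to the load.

|Γ| = |(109 + j117)/(209 + j117)| = 0.668
|Γ|² = 0.446
P_refl = |Γ|²·P_inc = 92.7 mW, P_del = (1 − |Γ|²)·P_inc = 115 mW

P_reflected ≈ 92.7 mW; P_delivered ≈ 115 mW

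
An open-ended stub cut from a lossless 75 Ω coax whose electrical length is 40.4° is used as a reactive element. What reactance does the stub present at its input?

X_in ≈ -88.1 Ω (capacitive)

tan(βl) = 0.851
For an open-ended stub, Z_in = −jZ_0·cot(βl) = −jZ_0/tan(βl)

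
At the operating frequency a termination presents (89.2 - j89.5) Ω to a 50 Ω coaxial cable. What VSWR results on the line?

Γ = (Z_L − Z_0)/(Z_L + Z_0) = (39.2 − j89.5)/(139.2 − j89.5)
|Γ| = 97.7/165 = 0.59
VSWR = (1 + |Γ|)/(1 − |Γ|) = 1.59/0.41

VSWR ≈ 3.88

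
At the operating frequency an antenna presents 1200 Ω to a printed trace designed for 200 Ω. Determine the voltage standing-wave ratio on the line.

VSWR ≈ 6

Γ = (1200 − 200)/(1200 + 200) = 0.714
VSWR = (1 + 0.714)/(1 − 0.714)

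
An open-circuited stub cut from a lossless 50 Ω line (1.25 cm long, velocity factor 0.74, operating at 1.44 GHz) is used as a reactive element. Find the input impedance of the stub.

λ = v/f = 0.74·c / 1.44 GHz = 0.154 m
βl = 2π·l/λ = 2π × 0.0811 = 29.2°
tan(βl) = 0.559
For an open-circuited stub, Z_in = −jZ_0·cot(βl) = −jZ_0/tan(βl)

Z_in ≈ −j89.5 Ω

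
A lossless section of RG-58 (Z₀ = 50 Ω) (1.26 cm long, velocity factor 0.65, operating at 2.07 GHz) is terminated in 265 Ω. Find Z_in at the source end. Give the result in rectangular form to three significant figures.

λ = v/f = 0.65·c / 2.07 GHz = 0.0942 m
βl = 2π·l/λ = 2π × 0.134 = 48.2°
tan(βl) = tan(48.2°) = 1.12
Z_in = Z_0·(Z_L + jZ_0·tanβl)/(Z_0 + jZ_L·tanβl)
     = 50·(265 + j55.8)/(50 + j296)

Z_in ≈ 16.5 − j42 Ω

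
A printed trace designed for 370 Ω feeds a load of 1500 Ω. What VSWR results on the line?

VSWR ≈ 4.05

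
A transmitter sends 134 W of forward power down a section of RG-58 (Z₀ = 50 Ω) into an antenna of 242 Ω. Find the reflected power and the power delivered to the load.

Γ = (242 − 50)/(242 + 50) = 0.658
|Γ|² = 0.432
P_refl = |Γ|²·P_inc = 57.9 W, P_del = (1 − |Γ|²)·P_inc = 76.1 W

P_reflected ≈ 57.9 W; P_delivered ≈ 76.1 W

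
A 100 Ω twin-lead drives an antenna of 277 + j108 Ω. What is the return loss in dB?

Γ = (177 + j108)/(377 + j108), |Γ| = 0.529
RL = −20·log₁₀|Γ| = −20·log₁₀(0.529)

RL ≈ 5.54 dB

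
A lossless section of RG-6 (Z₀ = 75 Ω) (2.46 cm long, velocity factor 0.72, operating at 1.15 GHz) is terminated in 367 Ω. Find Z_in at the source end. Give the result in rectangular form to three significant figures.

λ = v/f = 0.72·c / 1.15 GHz = 0.188 m
βl = 2π·l/λ = 2π × 0.131 = 47.2°
tan(βl) = tan(47.2°) = 1.08
Z_in = Z_0·(Z_L + jZ_0·tanβl)/(Z_0 + jZ_L·tanβl)
     = 75·(367 + j80.9)/(75 + j396)

Z_in ≈ 27.5 − j64.4 Ω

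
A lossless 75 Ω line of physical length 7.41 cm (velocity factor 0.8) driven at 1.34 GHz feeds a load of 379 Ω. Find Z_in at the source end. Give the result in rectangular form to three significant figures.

Z_in ≈ 50.3 + j108 Ω

λ = v/f = 0.8·c / 1.34 GHz = 0.179 m
βl = 2π·l/λ = 2π × 0.414 = 149°
tan(βl) = tan(149°) = -0.602
Z_in = Z_0·(Z_L + jZ_0·tanβl)/(Z_0 + jZ_L·tanβl)
     = 75·(379 − j45.2)/(75 − j228)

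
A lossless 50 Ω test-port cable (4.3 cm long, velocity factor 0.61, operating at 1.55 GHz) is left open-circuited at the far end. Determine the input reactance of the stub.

X_in ≈ 43.6 Ω (inductive)

λ = v/f = 0.61·c / 1.55 GHz = 0.118 m
βl = 2π·l/λ = 2π × 0.364 = 131°
tan(βl) = -1.15
For an open-circuited stub, Z_in = −jZ_0·cot(βl) = −jZ_0/tan(βl)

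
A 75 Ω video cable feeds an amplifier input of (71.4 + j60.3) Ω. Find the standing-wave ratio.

VSWR ≈ 2.23

Γ = (Z_L − Z_0)/(Z_L + Z_0) = (-3.6 + j60.3)/(146.4 + j60.3)
|Γ| = 60.4/158 = 0.382
VSWR = (1 + |Γ|)/(1 − |Γ|) = 1.38/0.618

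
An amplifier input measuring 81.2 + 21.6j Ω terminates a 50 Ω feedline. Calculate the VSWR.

VSWR ≈ 1.8

Γ = (Z_L − Z_0)/(Z_L + Z_0) = (31.2 + j21.6)/(131.2 + j21.6)
|Γ| = 37.9/133 = 0.285
VSWR = (1 + |Γ|)/(1 − |Γ|) = 1.29/0.715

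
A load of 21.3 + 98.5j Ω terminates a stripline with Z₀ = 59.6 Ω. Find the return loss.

RL ≈ 1.63 dB

Γ = (-38.3 + j98.5)/(80.9 + j98.5), |Γ| = 0.829
RL = −20·log₁₀|Γ| = −20·log₁₀(0.829)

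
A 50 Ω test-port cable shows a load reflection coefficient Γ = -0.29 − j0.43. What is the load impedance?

Z_L = Z_0·(1 + Γ)/(1 − Γ) = 50·(0.71 − j0.43)/(1.29 + j0.43)

Z_L ≈ 19.8 − j23.3 Ω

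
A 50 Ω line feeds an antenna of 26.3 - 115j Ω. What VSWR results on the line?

VSWR ≈ 12.4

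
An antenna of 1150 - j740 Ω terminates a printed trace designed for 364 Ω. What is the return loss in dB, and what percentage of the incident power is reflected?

Γ = (786 − j740)/(1514 − j740), |Γ| = 0.641
RL = −20·log₁₀(0.641) = 3.87 dB
P_refl/P_inc = |Γ|² = 0.41

RL ≈ 3.87 dB; 41% of incident power reflected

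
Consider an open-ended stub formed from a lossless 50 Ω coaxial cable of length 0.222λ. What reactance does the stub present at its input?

X_in ≈ -8.89 Ω (capacitive)

βl = 2π × 0.222 = 79.9°
tan(βl) = 5.63
For an open-ended stub, Z_in = −jZ_0·cot(βl) = −jZ_0/tan(βl)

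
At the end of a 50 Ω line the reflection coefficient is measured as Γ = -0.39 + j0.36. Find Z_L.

Z_L ≈ 17.4 + j17.5 Ω

Z_L = Z_0·(1 + Γ)/(1 − Γ) = 50·(0.61 + j0.36)/(1.39 − j0.36)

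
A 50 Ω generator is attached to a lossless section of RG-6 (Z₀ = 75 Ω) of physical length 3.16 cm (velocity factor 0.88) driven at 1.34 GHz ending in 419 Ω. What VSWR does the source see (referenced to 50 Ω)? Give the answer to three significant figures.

λ = v/f = 0.88·c / 1.34 GHz = 0.197 m
βl = 2π·l/λ = 2π × 0.16 = 57.7°
tan(βl) = 1.58
Z_in = Z_0·(Z_L + jZ_0·tanβl)/(Z_0 + jZ_L·tanβl) = 18.5 − j45.2 Ω
Γ_s = (Z_in − Z_s)/(Z_in + Z_s) = (-31.5 − j45.2)/(68.5 − j45.2), |Γ_s| = 0.671
VSWR = (1 + |Γ_s|)/(1 − |Γ_s|)

VSWR ≈ 5.08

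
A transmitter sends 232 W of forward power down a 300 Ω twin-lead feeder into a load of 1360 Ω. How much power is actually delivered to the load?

Γ = (1360 − 300)/(1360 + 300) = 0.639
|Γ|² = 0.408
P_refl = |Γ|²·P_inc = 94.6 W, P_del = (1 − |Γ|²)·P_inc = 137 W

P_delivered ≈ 137 W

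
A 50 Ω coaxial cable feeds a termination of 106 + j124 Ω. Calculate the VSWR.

VSWR ≈ 5.3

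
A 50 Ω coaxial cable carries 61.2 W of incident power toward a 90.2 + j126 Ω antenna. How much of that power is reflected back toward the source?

P_reflected ≈ 30.1 W

|Γ| = |(40.2 + j126)/(140.2 + j126)| = 0.702
|Γ|² = 0.492
P_refl = |Γ|²·P_inc = 30.1 W, P_del = (1 − |Γ|²)·P_inc = 31.1 W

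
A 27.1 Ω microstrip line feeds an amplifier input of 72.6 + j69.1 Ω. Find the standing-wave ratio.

Γ = (Z_L − Z_0)/(Z_L + Z_0) = (45.5 + j69.1)/(99.7 + j69.1)
|Γ| = 82.7/121 = 0.682
VSWR = (1 + |Γ|)/(1 − |Γ|) = 1.68/0.318

VSWR ≈ 5.29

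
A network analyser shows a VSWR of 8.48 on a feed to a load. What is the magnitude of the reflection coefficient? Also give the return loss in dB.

|Γ| = (S − 1)/(S + 1) = (8.48 − 1)/(8.48 + 1) = 7.48/9.48
RL = −20·log₁₀|Γ| = −20·log₁₀(0.789)

|Γ| ≈ 0.789; return loss ≈ 2.06 dB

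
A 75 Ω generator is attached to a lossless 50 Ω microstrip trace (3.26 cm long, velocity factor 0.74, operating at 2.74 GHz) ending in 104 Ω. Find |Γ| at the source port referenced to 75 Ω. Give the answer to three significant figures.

λ = v/f = 0.74·c / 2.74 GHz = 0.081 m
βl = 2π·l/λ = 2π × 0.402 = 145°
tan(βl) = -0.704
Z_in = Z_0·(Z_L + jZ_0·tanβl)/(Z_0 + jZ_L·tanβl) = 49.5 + j37.2 Ω
Γ_s = (Z_in − Z_s)/(Z_in + Z_s) = (-25.5 + j37.2)/(124 + j37.2), |Γ_s| = 0.348

|Γ| ≈ 0.348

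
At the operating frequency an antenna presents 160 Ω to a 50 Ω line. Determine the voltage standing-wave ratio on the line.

VSWR ≈ 3.2

For a purely resistive load, VSWR = R_L/Z_0 or Z_0/R_L (whichever > 1) = 160/50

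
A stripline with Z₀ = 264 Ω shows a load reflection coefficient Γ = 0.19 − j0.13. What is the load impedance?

Z_L = Z_0·(1 + Γ)/(1 − Γ) = 264·(1.19 − j0.13)/(0.81 + j0.13)

Z_L ≈ 371 − j102 Ω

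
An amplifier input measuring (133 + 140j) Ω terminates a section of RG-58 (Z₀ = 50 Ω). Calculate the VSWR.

VSWR ≈ 5.81

Γ = (Z_L − Z_0)/(Z_L + Z_0) = (83 + j140)/(183 + j140)
|Γ| = 163/230 = 0.706
VSWR = (1 + |Γ|)/(1 − |Γ|) = 1.71/0.294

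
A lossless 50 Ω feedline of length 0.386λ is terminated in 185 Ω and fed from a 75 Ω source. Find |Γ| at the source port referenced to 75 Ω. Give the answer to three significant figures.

|Γ| ≈ 0.587

βl = 2π × 0.386 = 139°
tan(βl) = -0.871
Z_in = Z_0·(Z_L + jZ_0·tanβl)/(Z_0 + jZ_L·tanβl) = 28.6 + j48.6 Ω
Γ_s = (Z_in − Z_s)/(Z_in + Z_s) = (-46.4 + j48.6)/(104 + j48.6), |Γ_s| = 0.587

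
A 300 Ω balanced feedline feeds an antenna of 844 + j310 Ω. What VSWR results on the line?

VSWR ≈ 3.24

Γ = (Z_L − Z_0)/(Z_L + Z_0) = (544 + j310)/(1144 + j310)
|Γ| = 626/1190 = 0.528
VSWR = (1 + |Γ|)/(1 − |Γ|) = 1.53/0.472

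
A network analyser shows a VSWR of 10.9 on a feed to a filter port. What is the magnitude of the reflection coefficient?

|Γ| = (S − 1)/(S + 1) = (10.9 − 1)/(10.9 + 1) = 9.9/11.9

|Γ| ≈ 0.832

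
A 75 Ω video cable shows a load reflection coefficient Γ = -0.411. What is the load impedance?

Z_L = Z_0·(1 + Γ)/(1 − Γ) = 75·(0.589)/(1.41)

Z_L ≈ 31.3 Ω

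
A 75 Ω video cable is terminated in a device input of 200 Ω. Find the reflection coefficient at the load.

Γ = 0.455

Γ = (Z_L − Z_0)/(Z_L + Z_0) = (200 − 75)/(200 + 75) = 125/275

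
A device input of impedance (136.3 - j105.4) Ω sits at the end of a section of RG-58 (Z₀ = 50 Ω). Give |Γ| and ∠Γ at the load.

Γ ≈ 0.636 ∠ -21.2°

Γ = (Z_L − Z_0)/(Z_L + Z_0) = (86.3 − j105.4)/(186.3 − j105.4)
|Γ| = 136/214 = 0.636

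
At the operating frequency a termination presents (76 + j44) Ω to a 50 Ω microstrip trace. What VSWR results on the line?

VSWR ≈ 2.24

Γ = (Z_L − Z_0)/(Z_L + Z_0) = (26 + j44)/(126 + j44)
|Γ| = 51.1/133 = 0.383
VSWR = (1 + |Γ|)/(1 − |Γ|) = 1.38/0.617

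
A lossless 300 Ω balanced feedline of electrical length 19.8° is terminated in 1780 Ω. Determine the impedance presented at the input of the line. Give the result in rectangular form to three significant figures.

Z_in ≈ 361 − j664 Ω

tan(βl) = tan(19.8°) = 0.36
Z_in = Z_0·(Z_L + jZ_0·tanβl)/(Z_0 + jZ_L·tanβl)
     = 300·(1780 + j108)/(300 + j641)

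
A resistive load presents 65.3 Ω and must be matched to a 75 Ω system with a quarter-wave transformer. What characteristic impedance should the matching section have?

Z_qwt ≈ 70 Ω

Z_qwt = √(Z_0·R_L) = √(75 × 65.3) = √4898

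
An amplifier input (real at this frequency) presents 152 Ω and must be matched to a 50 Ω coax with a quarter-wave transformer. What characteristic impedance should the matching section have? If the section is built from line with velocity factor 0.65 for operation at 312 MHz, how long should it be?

Z_qwt = √(Z_0·R_L) = √(50 × 152) = √7600
λ = 0.65·c/f = 0.625 m, so l = λ/4 = 0.156 m

Z_qwt ≈ 87.2 Ω; length ≈ 15.6 cm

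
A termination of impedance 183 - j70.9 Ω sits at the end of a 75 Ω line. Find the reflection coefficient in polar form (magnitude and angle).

Γ ≈ 0.483 ∠ -17.9°

Γ = (Z_L − Z_0)/(Z_L + Z_0) = (108 − j70.9)/(258 − j70.9)
|Γ| = 129/268 = 0.483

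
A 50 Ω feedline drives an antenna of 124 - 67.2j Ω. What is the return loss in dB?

RL ≈ 5.42 dB

Γ = (74 − j67.2)/(174 − j67.2), |Γ| = 0.536
RL = −20·log₁₀|Γ| = −20·log₁₀(0.536)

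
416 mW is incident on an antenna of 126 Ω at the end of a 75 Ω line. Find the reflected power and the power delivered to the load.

P_reflected ≈ 26.8 mW; P_delivered ≈ 389 mW

Γ = (126 − 75)/(126 + 75) = 0.254
|Γ|² = 0.0644
P_refl = |Γ|²·P_inc = 26.8 mW, P_del = (1 − |Γ|²)·P_inc = 389 mW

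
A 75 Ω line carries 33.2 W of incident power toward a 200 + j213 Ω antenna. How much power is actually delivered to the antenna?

|Γ| = |(125 + j213)/(275 + j213)| = 0.71
|Γ|² = 0.504
P_refl = |Γ|²·P_inc = 16.7 W, P_del = (1 − |Γ|²)·P_inc = 16.5 W

P_delivered ≈ 16.5 W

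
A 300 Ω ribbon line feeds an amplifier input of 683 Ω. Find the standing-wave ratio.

VSWR ≈ 2.28

Γ = (683 − 300)/(683 + 300) = 0.39
VSWR = (1 + 0.39)/(1 − 0.39)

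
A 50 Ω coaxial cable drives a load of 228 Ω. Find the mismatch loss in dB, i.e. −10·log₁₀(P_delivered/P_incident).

mismatch loss ≈ 2.29 dB

Γ = (228 − 50)/(228 + 50) = 0.64
|Γ|² = 0.41, so P_del/P_inc = 1 − |Γ|² = 0.59
ML = −10·log₁₀(1 − |Γ|²)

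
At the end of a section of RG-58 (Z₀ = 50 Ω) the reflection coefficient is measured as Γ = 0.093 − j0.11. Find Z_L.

Z_L = Z_0·(1 + Γ)/(1 − Γ) = 50·(1.09 − j0.11)/(0.907 + j0.11)

Z_L ≈ 58.7 − j13.2 Ω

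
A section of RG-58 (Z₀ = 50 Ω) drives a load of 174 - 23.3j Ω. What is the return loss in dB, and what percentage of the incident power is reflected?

Γ = (124 − j23.3)/(224 − j23.3), |Γ| = 0.56
RL = −20·log₁₀(0.56) = 5.03 dB
P_refl/P_inc = |Γ|² = 0.314

RL ≈ 5.03 dB; 31.4% of incident power reflected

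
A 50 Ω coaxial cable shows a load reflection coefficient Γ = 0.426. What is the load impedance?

Z_L = Z_0·(1 + Γ)/(1 − Γ) = 50·(1.43)/(0.574)

Z_L ≈ 124 Ω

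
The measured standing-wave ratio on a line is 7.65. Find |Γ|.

|Γ| = (S − 1)/(S + 1) = (7.65 − 1)/(7.65 + 1) = 6.65/8.65

|Γ| ≈ 0.769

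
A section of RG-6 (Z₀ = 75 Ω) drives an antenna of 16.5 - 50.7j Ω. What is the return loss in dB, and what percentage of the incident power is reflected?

Γ = (-58.5 − j50.7)/(91.5 − j50.7), |Γ| = 0.74
RL = −20·log₁₀(0.74) = 2.62 dB
P_refl/P_inc = |Γ|² = 0.548

RL ≈ 2.62 dB; 54.8% of incident power reflected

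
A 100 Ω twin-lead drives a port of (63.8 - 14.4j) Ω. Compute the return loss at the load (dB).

RL ≈ 12.5 dB

Γ = (-36.2 − j14.4)/(163.8 − j14.4), |Γ| = 0.237
RL = −20·log₁₀|Γ| = −20·log₁₀(0.237)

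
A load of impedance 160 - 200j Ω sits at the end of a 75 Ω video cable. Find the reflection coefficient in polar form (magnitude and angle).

Γ ≈ 0.704 ∠ -26.6°

Γ = (Z_L − Z_0)/(Z_L + Z_0) = (85 − j200)/(235 − j200)
|Γ| = 217/309 = 0.704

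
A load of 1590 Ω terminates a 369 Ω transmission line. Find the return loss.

RL ≈ 4.11 dB

Γ = (1590 − 369)/(1590 + 369) = 0.623
RL = −20·log₁₀|Γ| = −20·log₁₀(0.623)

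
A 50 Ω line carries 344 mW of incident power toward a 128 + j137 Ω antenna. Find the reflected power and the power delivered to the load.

|Γ| = |(78 + j137)/(178 + j137)| = 0.702
|Γ|² = 0.493
P_refl = |Γ|²·P_inc = 169 mW, P_del = (1 − |Γ|²)·P_inc = 175 mW

P_reflected ≈ 169 mW; P_delivered ≈ 175 mW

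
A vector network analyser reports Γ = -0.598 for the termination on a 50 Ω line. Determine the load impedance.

Z_L ≈ 12.6 Ω

Z_L = Z_0·(1 + Γ)/(1 − Γ) = 50·(0.402)/(1.6)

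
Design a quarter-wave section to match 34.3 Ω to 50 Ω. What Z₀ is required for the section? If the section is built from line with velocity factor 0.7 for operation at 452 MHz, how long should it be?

Z_qwt = √(Z_0·R_L) = √(50 × 34.3) = √1715
λ = 0.7·c/f = 0.465 m, so l = λ/4 = 0.116 m

Z_qwt ≈ 41.4 Ω; length ≈ 11.6 cm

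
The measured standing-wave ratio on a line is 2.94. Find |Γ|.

|Γ| ≈ 0.492

|Γ| = (S − 1)/(S + 1) = (2.94 − 1)/(2.94 + 1) = 1.94/3.94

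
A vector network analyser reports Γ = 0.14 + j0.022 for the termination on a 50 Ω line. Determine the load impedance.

Z_L ≈ 66.2 + j2.97 Ω

Z_L = Z_0·(1 + Γ)/(1 − Γ) = 50·(1.14 + j0.022)/(0.86 − j0.022)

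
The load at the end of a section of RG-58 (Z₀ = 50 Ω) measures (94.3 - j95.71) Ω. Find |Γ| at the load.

Γ = (Z_L − Z_0)/(Z_L + Z_0) = (44.3 − j95.71)/(144.3 − j95.71)
|Γ| = 105/173

|Γ| ≈ 0.609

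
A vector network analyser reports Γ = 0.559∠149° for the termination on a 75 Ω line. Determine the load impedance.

Z_L = Z_0·(1 + Γ)/(1 − Γ) = 75·(0.521 + j0.288)/(1.48 − j0.288)

Z_L ≈ 22.7 + j19 Ω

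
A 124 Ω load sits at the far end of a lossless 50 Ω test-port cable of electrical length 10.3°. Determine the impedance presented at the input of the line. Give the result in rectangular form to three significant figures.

Z_in ≈ 106 − j38.9 Ω

tan(βl) = tan(10.3°) = 0.182
Z_in = Z_0·(Z_L + jZ_0·tanβl)/(Z_0 + jZ_L·tanβl)
     = 50·(124 + j9.09)/(50 + j22.5)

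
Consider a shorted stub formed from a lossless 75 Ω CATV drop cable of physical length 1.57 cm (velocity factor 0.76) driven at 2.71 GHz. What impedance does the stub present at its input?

Z_in ≈ +j178 Ω

λ = v/f = 0.76·c / 2.71 GHz = 0.0841 m
βl = 2π·l/λ = 2π × 0.187 = 67.2°
tan(βl) = 2.38
For a shorted stub, Z_in = jZ_0·tan(βl)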